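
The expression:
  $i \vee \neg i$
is always true.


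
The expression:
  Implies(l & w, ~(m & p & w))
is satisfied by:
  {l: False, m: False, p: False, w: False}
  {w: True, l: False, m: False, p: False}
  {p: True, l: False, m: False, w: False}
  {w: True, p: True, l: False, m: False}
  {m: True, w: False, l: False, p: False}
  {w: True, m: True, l: False, p: False}
  {p: True, m: True, w: False, l: False}
  {w: True, p: True, m: True, l: False}
  {l: True, p: False, m: False, w: False}
  {w: True, l: True, p: False, m: False}
  {p: True, l: True, w: False, m: False}
  {w: True, p: True, l: True, m: False}
  {m: True, l: True, p: False, w: False}
  {w: True, m: True, l: True, p: False}
  {p: True, m: True, l: True, w: False}


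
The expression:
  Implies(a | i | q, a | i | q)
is always true.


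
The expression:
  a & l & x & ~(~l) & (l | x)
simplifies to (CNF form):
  a & l & x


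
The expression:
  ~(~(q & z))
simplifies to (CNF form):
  q & z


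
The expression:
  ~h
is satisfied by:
  {h: False}


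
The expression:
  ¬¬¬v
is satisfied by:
  {v: False}


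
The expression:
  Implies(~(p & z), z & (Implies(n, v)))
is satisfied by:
  {z: True, v: True, p: True, n: False}
  {z: True, v: True, p: False, n: False}
  {z: True, p: True, v: False, n: False}
  {z: True, p: False, v: False, n: False}
  {z: True, n: True, v: True, p: True}
  {z: True, n: True, v: True, p: False}
  {z: True, n: True, v: False, p: True}


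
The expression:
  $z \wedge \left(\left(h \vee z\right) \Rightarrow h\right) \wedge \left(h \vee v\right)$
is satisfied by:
  {h: True, z: True}


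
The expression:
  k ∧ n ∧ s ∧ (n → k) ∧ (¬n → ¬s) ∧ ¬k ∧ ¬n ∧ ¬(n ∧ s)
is never true.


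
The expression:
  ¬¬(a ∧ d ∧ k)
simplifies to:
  a ∧ d ∧ k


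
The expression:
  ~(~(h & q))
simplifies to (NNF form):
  h & q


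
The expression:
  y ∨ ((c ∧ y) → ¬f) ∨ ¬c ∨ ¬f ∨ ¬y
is always true.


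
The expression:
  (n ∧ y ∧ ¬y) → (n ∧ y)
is always true.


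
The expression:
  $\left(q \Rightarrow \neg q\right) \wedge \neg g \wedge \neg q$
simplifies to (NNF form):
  $\neg g \wedge \neg q$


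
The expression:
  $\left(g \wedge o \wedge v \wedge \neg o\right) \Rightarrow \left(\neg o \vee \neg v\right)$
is always true.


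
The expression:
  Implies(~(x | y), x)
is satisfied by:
  {y: True, x: True}
  {y: True, x: False}
  {x: True, y: False}


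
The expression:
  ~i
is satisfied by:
  {i: False}


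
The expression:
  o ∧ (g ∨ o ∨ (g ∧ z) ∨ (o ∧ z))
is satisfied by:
  {o: True}


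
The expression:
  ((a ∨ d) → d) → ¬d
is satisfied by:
  {d: False}


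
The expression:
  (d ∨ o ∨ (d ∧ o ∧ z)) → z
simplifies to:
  z ∨ (¬d ∧ ¬o)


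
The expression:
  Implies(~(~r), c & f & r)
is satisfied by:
  {c: True, f: True, r: False}
  {c: True, f: False, r: False}
  {f: True, c: False, r: False}
  {c: False, f: False, r: False}
  {r: True, c: True, f: True}


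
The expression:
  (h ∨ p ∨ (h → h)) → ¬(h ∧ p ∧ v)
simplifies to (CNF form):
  ¬h ∨ ¬p ∨ ¬v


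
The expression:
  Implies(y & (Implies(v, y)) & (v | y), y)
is always true.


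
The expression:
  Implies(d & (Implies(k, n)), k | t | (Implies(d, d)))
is always true.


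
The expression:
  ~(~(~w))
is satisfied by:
  {w: False}


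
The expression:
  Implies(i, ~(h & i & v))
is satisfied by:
  {h: False, v: False, i: False}
  {i: True, h: False, v: False}
  {v: True, h: False, i: False}
  {i: True, v: True, h: False}
  {h: True, i: False, v: False}
  {i: True, h: True, v: False}
  {v: True, h: True, i: False}


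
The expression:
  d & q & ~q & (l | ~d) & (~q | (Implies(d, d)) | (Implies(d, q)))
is never true.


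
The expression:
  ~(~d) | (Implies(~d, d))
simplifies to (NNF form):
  d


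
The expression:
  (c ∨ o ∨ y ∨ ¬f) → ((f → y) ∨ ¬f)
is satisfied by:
  {y: True, o: False, c: False, f: False}
  {y: True, c: True, o: False, f: False}
  {y: True, o: True, c: False, f: False}
  {y: True, c: True, o: True, f: False}
  {y: False, o: False, c: False, f: False}
  {c: True, y: False, o: False, f: False}
  {o: True, y: False, c: False, f: False}
  {c: True, o: True, y: False, f: False}
  {f: True, y: True, o: False, c: False}
  {f: True, c: True, y: True, o: False}
  {f: True, y: True, o: True, c: False}
  {f: True, c: True, y: True, o: True}
  {f: True, y: False, o: False, c: False}


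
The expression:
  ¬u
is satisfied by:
  {u: False}


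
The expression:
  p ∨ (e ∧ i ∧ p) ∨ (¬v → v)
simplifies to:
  p ∨ v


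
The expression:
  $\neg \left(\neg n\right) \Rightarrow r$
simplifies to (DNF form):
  $r \vee \neg n$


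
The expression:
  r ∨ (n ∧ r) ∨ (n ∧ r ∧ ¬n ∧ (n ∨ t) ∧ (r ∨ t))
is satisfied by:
  {r: True}


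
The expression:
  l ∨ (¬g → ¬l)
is always true.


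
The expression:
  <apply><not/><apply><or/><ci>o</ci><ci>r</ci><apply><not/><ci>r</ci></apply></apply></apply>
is never true.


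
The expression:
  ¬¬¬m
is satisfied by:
  {m: False}


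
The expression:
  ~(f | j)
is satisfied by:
  {f: False, j: False}


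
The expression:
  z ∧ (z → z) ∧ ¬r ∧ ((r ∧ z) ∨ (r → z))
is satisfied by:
  {z: True, r: False}


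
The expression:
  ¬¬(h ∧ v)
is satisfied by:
  {h: True, v: True}


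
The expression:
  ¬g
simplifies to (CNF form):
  ¬g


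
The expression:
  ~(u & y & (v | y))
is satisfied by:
  {u: False, y: False}
  {y: True, u: False}
  {u: True, y: False}


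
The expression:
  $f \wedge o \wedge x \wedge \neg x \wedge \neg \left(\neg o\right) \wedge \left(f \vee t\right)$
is never true.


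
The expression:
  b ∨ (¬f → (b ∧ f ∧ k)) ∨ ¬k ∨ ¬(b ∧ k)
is always true.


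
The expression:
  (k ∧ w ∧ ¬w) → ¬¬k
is always true.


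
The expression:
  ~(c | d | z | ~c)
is never true.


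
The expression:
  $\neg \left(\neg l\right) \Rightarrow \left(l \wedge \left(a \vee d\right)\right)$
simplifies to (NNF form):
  $a \vee d \vee \neg l$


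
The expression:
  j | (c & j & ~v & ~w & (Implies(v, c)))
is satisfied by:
  {j: True}


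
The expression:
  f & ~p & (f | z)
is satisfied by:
  {f: True, p: False}


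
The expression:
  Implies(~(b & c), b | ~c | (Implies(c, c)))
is always true.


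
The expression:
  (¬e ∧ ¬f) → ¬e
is always true.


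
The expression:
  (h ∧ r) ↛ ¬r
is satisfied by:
  {r: True, h: True}


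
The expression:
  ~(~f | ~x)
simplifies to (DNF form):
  f & x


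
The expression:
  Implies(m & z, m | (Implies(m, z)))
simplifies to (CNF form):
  True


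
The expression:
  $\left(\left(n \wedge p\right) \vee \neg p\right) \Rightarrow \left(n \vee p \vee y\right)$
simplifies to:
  $n \vee p \vee y$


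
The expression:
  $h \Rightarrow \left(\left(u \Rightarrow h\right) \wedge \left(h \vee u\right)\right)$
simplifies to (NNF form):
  $\text{True}$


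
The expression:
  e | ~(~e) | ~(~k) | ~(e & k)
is always true.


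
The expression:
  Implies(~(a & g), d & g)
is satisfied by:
  {a: True, d: True, g: True}
  {a: True, g: True, d: False}
  {d: True, g: True, a: False}


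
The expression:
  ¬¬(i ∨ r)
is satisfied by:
  {i: True, r: True}
  {i: True, r: False}
  {r: True, i: False}


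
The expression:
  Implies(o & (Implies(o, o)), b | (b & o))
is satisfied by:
  {b: True, o: False}
  {o: False, b: False}
  {o: True, b: True}


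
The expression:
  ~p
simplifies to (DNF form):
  ~p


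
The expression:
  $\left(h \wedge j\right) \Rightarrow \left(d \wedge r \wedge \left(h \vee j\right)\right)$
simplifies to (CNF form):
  $\left(d \vee \neg h \vee \neg j\right) \wedge \left(r \vee \neg h \vee \neg j\right)$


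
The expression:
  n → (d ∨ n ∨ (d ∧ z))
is always true.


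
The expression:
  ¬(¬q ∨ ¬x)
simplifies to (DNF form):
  q ∧ x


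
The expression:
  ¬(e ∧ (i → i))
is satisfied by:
  {e: False}


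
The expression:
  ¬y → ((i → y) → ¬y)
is always true.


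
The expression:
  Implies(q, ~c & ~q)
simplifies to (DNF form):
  ~q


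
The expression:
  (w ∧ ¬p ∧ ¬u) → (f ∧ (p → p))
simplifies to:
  f ∨ p ∨ u ∨ ¬w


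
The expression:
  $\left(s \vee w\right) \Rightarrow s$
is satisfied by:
  {s: True, w: False}
  {w: False, s: False}
  {w: True, s: True}


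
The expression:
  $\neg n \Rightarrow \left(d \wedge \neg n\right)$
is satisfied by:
  {n: True, d: True}
  {n: True, d: False}
  {d: True, n: False}


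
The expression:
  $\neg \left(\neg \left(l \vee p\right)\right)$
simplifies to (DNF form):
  $l \vee p$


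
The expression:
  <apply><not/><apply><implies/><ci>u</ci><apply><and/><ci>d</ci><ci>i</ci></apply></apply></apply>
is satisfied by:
  {u: True, d: False, i: False}
  {u: True, i: True, d: False}
  {u: True, d: True, i: False}


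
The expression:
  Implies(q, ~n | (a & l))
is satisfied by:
  {l: True, a: True, n: False, q: False}
  {l: True, a: False, n: False, q: False}
  {a: True, q: False, l: False, n: False}
  {q: False, a: False, l: False, n: False}
  {q: True, l: True, a: True, n: False}
  {q: True, l: True, a: False, n: False}
  {q: True, a: True, l: False, n: False}
  {q: True, a: False, l: False, n: False}
  {n: True, l: True, a: True, q: False}
  {n: True, l: True, a: False, q: False}
  {n: True, a: True, l: False, q: False}
  {n: True, a: False, l: False, q: False}
  {q: True, n: True, l: True, a: True}


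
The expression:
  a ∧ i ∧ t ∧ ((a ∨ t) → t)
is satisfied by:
  {t: True, i: True, a: True}


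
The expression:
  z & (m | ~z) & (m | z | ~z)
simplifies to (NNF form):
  m & z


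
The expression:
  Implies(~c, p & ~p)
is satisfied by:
  {c: True}


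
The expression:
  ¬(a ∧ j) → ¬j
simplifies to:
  a ∨ ¬j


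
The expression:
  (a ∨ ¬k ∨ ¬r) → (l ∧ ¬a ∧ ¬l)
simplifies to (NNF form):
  k ∧ r ∧ ¬a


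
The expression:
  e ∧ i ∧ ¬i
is never true.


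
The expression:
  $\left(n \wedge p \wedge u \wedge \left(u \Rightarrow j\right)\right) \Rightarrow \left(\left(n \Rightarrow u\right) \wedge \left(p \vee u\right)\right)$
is always true.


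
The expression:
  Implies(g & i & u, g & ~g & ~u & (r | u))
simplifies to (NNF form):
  ~g | ~i | ~u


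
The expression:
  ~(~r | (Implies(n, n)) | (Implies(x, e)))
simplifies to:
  False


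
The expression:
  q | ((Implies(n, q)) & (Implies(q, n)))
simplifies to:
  q | ~n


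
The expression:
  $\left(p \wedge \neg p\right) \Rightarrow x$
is always true.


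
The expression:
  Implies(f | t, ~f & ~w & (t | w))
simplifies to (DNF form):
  (~f & ~t) | (~f & ~w)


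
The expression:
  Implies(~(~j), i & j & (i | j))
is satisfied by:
  {i: True, j: False}
  {j: False, i: False}
  {j: True, i: True}


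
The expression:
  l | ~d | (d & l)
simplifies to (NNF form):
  l | ~d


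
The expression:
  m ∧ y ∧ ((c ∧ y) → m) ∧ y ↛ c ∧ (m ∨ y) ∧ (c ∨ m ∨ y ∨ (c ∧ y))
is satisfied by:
  {m: True, y: True, c: False}


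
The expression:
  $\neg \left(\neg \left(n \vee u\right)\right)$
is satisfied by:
  {n: True, u: True}
  {n: True, u: False}
  {u: True, n: False}


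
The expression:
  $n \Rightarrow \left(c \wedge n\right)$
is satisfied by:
  {c: True, n: False}
  {n: False, c: False}
  {n: True, c: True}


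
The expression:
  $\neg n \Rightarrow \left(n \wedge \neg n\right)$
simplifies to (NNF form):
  $n$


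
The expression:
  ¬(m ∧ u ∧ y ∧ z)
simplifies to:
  ¬m ∨ ¬u ∨ ¬y ∨ ¬z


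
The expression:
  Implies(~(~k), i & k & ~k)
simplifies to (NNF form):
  ~k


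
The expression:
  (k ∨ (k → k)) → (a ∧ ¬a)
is never true.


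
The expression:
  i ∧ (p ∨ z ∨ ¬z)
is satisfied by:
  {i: True}


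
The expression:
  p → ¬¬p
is always true.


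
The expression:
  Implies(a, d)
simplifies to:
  d | ~a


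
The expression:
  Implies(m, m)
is always true.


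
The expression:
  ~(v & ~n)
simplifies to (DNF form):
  n | ~v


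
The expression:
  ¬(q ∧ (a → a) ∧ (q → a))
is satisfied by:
  {q: False, a: False}
  {a: True, q: False}
  {q: True, a: False}


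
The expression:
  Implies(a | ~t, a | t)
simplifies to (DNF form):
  a | t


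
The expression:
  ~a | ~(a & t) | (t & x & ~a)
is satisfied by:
  {t: False, a: False}
  {a: True, t: False}
  {t: True, a: False}


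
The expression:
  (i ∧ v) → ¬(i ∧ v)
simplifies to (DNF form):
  ¬i ∨ ¬v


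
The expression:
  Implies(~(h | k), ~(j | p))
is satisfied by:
  {k: True, h: True, p: False, j: False}
  {j: True, k: True, h: True, p: False}
  {k: True, h: True, p: True, j: False}
  {j: True, k: True, h: True, p: True}
  {k: True, p: False, h: False, j: False}
  {k: True, j: True, p: False, h: False}
  {k: True, p: True, h: False, j: False}
  {k: True, j: True, p: True, h: False}
  {h: True, j: False, p: False, k: False}
  {j: True, h: True, p: False, k: False}
  {h: True, p: True, j: False, k: False}
  {j: True, h: True, p: True, k: False}
  {j: False, p: False, h: False, k: False}


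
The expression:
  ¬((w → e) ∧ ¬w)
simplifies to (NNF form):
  w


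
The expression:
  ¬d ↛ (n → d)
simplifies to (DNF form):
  n ∧ ¬d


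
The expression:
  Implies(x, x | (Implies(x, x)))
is always true.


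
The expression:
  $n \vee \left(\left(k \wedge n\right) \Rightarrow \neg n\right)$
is always true.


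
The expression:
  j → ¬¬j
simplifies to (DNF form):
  True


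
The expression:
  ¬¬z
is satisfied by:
  {z: True}


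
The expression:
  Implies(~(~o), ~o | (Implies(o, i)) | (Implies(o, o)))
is always true.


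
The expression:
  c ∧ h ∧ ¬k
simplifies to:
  c ∧ h ∧ ¬k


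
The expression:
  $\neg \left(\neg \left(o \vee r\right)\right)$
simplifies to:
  $o \vee r$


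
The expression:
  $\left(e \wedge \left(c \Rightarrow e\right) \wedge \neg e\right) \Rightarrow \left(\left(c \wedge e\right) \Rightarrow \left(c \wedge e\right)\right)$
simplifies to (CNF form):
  $\text{True}$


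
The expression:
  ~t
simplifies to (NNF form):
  ~t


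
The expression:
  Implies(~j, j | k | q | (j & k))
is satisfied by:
  {k: True, q: True, j: True}
  {k: True, q: True, j: False}
  {k: True, j: True, q: False}
  {k: True, j: False, q: False}
  {q: True, j: True, k: False}
  {q: True, j: False, k: False}
  {j: True, q: False, k: False}


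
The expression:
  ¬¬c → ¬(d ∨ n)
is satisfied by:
  {n: False, c: False, d: False}
  {d: True, n: False, c: False}
  {n: True, d: False, c: False}
  {d: True, n: True, c: False}
  {c: True, d: False, n: False}


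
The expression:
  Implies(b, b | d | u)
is always true.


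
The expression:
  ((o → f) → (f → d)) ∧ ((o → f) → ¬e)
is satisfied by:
  {d: True, o: True, e: False, f: False}
  {d: True, e: False, o: False, f: False}
  {o: True, d: False, e: False, f: False}
  {d: False, e: False, o: False, f: False}
  {f: True, d: True, o: True, e: False}
  {f: True, d: True, e: False, o: False}
  {d: True, o: True, e: True, f: False}
  {o: True, e: True, f: False, d: False}


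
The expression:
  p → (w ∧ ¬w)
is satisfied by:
  {p: False}


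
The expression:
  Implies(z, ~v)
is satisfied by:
  {v: False, z: False}
  {z: True, v: False}
  {v: True, z: False}


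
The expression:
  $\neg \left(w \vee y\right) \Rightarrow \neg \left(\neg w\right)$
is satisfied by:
  {y: True, w: True}
  {y: True, w: False}
  {w: True, y: False}


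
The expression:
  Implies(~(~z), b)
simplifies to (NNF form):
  b | ~z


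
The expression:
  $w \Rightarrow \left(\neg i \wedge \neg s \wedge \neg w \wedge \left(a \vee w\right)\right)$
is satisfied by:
  {w: False}


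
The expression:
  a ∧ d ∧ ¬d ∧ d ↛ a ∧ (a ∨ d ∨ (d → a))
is never true.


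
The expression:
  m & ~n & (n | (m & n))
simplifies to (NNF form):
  False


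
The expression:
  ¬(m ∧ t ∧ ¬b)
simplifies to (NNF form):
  b ∨ ¬m ∨ ¬t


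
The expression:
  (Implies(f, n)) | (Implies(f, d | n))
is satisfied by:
  {n: True, d: True, f: False}
  {n: True, d: False, f: False}
  {d: True, n: False, f: False}
  {n: False, d: False, f: False}
  {f: True, n: True, d: True}
  {f: True, n: True, d: False}
  {f: True, d: True, n: False}


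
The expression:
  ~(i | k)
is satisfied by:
  {i: False, k: False}


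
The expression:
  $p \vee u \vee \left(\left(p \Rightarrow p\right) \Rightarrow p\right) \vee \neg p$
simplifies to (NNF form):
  $\text{True}$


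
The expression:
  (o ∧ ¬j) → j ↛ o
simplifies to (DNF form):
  j ∨ ¬o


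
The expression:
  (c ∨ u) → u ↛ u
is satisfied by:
  {u: False, c: False}


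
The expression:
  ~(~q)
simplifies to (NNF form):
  q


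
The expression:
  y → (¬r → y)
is always true.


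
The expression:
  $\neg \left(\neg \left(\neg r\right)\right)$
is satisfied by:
  {r: False}


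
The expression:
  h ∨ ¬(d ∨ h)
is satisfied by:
  {h: True, d: False}
  {d: False, h: False}
  {d: True, h: True}


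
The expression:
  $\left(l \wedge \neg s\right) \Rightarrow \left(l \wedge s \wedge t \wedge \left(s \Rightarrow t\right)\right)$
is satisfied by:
  {s: True, l: False}
  {l: False, s: False}
  {l: True, s: True}


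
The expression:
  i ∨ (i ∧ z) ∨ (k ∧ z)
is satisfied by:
  {i: True, k: True, z: True}
  {i: True, k: True, z: False}
  {i: True, z: True, k: False}
  {i: True, z: False, k: False}
  {k: True, z: True, i: False}


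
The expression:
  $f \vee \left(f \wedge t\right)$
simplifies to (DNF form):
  $f$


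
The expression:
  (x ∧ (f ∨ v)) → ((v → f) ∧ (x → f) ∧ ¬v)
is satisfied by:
  {v: False, x: False}
  {x: True, v: False}
  {v: True, x: False}


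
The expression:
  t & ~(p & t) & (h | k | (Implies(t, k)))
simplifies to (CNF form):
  t & ~p & (h | k)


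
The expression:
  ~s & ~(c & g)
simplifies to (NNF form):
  ~s & (~c | ~g)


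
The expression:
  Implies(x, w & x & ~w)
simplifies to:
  ~x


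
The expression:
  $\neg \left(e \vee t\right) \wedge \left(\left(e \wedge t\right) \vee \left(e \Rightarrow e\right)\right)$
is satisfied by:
  {e: False, t: False}


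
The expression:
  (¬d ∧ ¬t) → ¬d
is always true.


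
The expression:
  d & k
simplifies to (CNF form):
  d & k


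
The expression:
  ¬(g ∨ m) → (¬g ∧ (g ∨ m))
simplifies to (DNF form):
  g ∨ m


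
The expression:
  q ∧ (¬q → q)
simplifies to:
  q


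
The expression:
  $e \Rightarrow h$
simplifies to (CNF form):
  $h \vee \neg e$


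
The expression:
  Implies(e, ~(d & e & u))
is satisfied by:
  {u: False, e: False, d: False}
  {d: True, u: False, e: False}
  {e: True, u: False, d: False}
  {d: True, e: True, u: False}
  {u: True, d: False, e: False}
  {d: True, u: True, e: False}
  {e: True, u: True, d: False}


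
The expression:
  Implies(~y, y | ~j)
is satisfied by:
  {y: True, j: False}
  {j: False, y: False}
  {j: True, y: True}


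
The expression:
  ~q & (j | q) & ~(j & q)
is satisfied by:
  {j: True, q: False}


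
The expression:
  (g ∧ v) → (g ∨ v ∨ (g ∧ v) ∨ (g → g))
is always true.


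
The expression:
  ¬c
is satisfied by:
  {c: False}


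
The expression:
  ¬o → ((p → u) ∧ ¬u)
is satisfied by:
  {o: True, p: False, u: False}
  {o: True, u: True, p: False}
  {o: True, p: True, u: False}
  {o: True, u: True, p: True}
  {u: False, p: False, o: False}


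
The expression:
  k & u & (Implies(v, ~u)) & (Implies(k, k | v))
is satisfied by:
  {u: True, k: True, v: False}


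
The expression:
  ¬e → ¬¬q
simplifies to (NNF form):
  e ∨ q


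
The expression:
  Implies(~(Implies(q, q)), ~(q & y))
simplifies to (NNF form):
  True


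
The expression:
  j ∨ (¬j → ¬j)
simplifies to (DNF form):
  True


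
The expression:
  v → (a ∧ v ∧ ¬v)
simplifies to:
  ¬v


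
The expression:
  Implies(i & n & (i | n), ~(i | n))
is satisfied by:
  {n: False, i: False}
  {i: True, n: False}
  {n: True, i: False}


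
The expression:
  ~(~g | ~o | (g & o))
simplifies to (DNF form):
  False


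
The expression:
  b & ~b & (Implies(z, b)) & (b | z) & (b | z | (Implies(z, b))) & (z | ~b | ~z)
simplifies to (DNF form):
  False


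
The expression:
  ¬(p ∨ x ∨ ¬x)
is never true.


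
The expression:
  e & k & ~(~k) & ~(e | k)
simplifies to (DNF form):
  False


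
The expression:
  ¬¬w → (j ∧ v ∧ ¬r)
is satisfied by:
  {v: True, j: True, r: False, w: False}
  {v: True, j: False, r: False, w: False}
  {j: True, v: False, r: False, w: False}
  {v: False, j: False, r: False, w: False}
  {v: True, r: True, j: True, w: False}
  {v: True, r: True, j: False, w: False}
  {r: True, j: True, v: False, w: False}
  {r: True, v: False, j: False, w: False}
  {v: True, w: True, r: False, j: True}


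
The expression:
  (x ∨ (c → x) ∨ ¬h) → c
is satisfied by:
  {c: True}


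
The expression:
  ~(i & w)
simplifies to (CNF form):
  ~i | ~w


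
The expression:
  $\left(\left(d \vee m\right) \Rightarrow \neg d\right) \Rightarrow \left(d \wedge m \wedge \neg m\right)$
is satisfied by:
  {d: True}


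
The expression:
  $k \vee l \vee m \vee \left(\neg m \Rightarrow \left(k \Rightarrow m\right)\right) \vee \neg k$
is always true.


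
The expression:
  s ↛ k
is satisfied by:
  {s: True, k: False}


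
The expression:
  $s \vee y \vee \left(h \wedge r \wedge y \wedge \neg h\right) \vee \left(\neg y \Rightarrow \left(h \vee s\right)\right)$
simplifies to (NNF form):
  $h \vee s \vee y$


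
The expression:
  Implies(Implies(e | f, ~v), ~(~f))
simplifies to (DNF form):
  f | (e & v)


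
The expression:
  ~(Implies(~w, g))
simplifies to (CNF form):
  ~g & ~w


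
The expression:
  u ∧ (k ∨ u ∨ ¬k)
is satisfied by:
  {u: True}


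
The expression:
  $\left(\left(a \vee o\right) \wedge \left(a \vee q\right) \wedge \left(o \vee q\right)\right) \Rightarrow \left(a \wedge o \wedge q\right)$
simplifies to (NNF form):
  $\left(\neg a \wedge \neg o\right) \vee \left(\neg a \wedge \neg q\right) \vee \left(\neg o \wedge \neg q\right) \vee \left(a \wedge o \wedge q\right)$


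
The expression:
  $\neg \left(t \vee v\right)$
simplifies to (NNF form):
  $\neg t \wedge \neg v$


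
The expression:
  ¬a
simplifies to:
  ¬a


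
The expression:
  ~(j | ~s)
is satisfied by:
  {s: True, j: False}


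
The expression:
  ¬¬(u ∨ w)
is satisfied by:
  {u: True, w: True}
  {u: True, w: False}
  {w: True, u: False}


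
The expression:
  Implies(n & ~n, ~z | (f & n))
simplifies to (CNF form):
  True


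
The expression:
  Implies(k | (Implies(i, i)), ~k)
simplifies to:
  ~k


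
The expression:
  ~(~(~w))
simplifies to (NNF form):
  ~w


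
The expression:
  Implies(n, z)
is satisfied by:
  {z: True, n: False}
  {n: False, z: False}
  {n: True, z: True}


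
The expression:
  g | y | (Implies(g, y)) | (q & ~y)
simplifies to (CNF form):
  True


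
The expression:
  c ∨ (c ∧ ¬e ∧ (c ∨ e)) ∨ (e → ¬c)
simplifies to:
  True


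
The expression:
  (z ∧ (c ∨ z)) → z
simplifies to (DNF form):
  True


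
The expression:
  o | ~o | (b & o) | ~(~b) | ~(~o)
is always true.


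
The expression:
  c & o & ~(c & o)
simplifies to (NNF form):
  False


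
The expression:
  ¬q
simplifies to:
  ¬q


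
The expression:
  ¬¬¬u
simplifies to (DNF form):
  ¬u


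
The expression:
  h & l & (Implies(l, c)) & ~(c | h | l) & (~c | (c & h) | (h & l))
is never true.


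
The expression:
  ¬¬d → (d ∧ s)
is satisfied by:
  {s: True, d: False}
  {d: False, s: False}
  {d: True, s: True}


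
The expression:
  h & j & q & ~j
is never true.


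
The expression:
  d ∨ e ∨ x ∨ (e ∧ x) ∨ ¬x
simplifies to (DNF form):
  True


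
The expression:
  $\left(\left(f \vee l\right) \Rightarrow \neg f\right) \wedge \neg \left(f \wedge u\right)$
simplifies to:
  $\neg f$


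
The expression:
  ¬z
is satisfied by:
  {z: False}


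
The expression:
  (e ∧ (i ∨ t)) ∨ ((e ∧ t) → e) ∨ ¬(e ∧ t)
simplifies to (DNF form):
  True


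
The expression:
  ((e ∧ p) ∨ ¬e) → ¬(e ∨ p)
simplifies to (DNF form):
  ¬p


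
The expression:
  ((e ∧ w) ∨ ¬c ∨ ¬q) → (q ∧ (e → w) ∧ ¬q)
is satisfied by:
  {c: True, q: True, w: False, e: False}
  {c: True, e: True, q: True, w: False}
  {c: True, w: True, q: True, e: False}


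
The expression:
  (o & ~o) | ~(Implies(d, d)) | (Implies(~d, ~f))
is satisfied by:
  {d: True, f: False}
  {f: False, d: False}
  {f: True, d: True}


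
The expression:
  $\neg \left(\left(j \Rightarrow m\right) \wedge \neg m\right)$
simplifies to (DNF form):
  $j \vee m$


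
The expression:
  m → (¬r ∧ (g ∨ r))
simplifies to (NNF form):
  (g ∧ ¬r) ∨ ¬m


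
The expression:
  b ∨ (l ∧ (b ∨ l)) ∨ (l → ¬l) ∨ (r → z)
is always true.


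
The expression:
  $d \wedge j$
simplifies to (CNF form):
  $d \wedge j$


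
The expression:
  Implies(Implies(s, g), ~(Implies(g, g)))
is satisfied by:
  {s: True, g: False}


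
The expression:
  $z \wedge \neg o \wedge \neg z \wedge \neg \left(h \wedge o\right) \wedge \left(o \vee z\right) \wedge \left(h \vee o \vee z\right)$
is never true.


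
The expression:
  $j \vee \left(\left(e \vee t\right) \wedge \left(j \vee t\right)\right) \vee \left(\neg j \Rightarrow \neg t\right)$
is always true.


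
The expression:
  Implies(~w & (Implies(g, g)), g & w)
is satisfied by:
  {w: True}


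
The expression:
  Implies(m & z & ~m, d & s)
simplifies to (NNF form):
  True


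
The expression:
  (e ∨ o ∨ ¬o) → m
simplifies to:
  m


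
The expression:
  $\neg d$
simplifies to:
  $\neg d$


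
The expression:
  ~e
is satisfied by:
  {e: False}


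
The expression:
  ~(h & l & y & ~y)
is always true.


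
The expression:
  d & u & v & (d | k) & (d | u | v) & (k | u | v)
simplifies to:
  d & u & v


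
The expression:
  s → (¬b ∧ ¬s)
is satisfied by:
  {s: False}


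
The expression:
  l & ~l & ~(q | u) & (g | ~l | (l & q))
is never true.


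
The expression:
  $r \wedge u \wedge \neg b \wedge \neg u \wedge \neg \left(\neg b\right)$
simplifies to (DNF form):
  $\text{False}$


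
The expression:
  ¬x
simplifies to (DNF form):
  ¬x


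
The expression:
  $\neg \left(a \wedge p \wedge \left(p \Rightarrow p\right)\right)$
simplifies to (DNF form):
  $\neg a \vee \neg p$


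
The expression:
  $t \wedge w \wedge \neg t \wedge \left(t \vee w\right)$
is never true.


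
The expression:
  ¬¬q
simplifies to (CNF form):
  q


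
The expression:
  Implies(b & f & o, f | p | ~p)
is always true.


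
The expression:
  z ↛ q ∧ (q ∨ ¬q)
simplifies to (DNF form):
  z ∧ ¬q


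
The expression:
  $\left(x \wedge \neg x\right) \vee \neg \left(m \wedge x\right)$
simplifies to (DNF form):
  $\neg m \vee \neg x$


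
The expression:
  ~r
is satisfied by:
  {r: False}


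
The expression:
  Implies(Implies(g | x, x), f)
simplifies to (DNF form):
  f | (g & ~x)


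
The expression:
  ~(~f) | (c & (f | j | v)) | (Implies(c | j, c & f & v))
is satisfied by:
  {f: True, v: True, j: False, c: False}
  {f: True, v: False, j: False, c: False}
  {c: True, f: True, v: True, j: False}
  {c: True, f: True, v: False, j: False}
  {j: True, f: True, v: True, c: False}
  {j: True, f: True, v: False, c: False}
  {j: True, f: True, c: True, v: True}
  {j: True, f: True, c: True, v: False}
  {v: True, j: False, f: False, c: False}
  {j: False, v: False, f: False, c: False}
  {c: True, v: True, j: False, f: False}
  {j: True, c: True, v: True, f: False}
  {j: True, c: True, v: False, f: False}


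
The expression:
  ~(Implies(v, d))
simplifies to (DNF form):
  v & ~d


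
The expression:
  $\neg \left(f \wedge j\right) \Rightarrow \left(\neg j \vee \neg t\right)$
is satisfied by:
  {f: True, t: False, j: False}
  {f: False, t: False, j: False}
  {j: True, f: True, t: False}
  {j: True, f: False, t: False}
  {t: True, f: True, j: False}
  {t: True, f: False, j: False}
  {t: True, j: True, f: True}


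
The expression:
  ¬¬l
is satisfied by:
  {l: True}


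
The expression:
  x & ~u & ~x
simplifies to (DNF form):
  False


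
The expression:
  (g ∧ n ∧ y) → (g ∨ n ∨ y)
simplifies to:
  True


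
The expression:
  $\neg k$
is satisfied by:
  {k: False}


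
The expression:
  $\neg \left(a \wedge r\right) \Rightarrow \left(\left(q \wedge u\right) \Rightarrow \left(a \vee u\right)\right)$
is always true.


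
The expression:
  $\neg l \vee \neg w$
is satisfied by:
  {l: False, w: False}
  {w: True, l: False}
  {l: True, w: False}


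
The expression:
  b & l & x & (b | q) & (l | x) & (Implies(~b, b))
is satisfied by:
  {b: True, x: True, l: True}


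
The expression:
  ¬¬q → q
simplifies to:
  True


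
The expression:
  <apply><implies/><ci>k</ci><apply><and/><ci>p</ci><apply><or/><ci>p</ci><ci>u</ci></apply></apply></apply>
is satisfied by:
  {p: True, k: False}
  {k: False, p: False}
  {k: True, p: True}


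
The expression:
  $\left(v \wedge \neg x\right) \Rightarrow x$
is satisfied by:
  {x: True, v: False}
  {v: False, x: False}
  {v: True, x: True}


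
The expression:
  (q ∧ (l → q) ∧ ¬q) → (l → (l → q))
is always true.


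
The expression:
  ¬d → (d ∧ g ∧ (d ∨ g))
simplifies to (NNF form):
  d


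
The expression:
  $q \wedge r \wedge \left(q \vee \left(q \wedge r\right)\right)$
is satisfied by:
  {r: True, q: True}


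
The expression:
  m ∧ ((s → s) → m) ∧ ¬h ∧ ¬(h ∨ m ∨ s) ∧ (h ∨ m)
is never true.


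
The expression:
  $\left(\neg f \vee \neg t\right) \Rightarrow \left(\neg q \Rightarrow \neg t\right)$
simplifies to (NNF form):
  $f \vee q \vee \neg t$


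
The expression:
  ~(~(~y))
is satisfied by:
  {y: False}


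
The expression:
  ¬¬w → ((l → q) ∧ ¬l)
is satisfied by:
  {l: False, w: False}
  {w: True, l: False}
  {l: True, w: False}


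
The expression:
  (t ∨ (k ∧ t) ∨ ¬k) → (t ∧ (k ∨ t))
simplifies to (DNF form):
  k ∨ t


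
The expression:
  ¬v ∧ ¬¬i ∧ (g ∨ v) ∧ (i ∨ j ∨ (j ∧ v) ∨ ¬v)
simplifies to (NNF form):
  g ∧ i ∧ ¬v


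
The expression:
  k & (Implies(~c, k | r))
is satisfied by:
  {k: True}


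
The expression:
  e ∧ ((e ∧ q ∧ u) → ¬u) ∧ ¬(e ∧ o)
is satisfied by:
  {e: True, u: False, q: False, o: False}
  {e: True, q: True, u: False, o: False}
  {e: True, u: True, q: False, o: False}


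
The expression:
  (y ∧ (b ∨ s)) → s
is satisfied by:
  {s: True, y: False, b: False}
  {s: False, y: False, b: False}
  {b: True, s: True, y: False}
  {b: True, s: False, y: False}
  {y: True, s: True, b: False}
  {y: True, s: False, b: False}
  {y: True, b: True, s: True}


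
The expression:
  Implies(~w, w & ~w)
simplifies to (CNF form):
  w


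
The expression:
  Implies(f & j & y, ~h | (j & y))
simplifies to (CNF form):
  True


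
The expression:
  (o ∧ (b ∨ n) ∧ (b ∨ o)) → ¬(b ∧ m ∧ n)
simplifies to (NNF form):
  ¬b ∨ ¬m ∨ ¬n ∨ ¬o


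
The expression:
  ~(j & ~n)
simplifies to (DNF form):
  n | ~j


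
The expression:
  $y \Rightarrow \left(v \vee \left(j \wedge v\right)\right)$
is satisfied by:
  {v: True, y: False}
  {y: False, v: False}
  {y: True, v: True}


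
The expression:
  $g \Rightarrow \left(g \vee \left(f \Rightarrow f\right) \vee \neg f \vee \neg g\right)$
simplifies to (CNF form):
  $\text{True}$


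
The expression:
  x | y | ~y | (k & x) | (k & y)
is always true.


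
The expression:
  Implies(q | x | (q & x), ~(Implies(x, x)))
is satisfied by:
  {q: False, x: False}


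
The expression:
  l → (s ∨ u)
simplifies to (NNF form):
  s ∨ u ∨ ¬l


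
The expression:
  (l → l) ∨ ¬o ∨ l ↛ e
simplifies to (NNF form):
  True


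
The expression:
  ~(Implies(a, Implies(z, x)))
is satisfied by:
  {a: True, z: True, x: False}


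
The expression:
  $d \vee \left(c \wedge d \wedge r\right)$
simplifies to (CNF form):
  $d$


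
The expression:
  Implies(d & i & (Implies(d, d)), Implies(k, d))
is always true.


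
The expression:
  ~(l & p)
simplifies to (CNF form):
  ~l | ~p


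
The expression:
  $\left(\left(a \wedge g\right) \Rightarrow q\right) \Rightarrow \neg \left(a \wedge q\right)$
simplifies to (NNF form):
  $\neg a \vee \neg q$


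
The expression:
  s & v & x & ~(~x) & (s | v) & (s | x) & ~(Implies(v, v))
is never true.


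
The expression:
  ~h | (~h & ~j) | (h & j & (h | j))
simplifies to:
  j | ~h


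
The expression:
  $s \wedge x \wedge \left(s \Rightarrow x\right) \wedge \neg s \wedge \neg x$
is never true.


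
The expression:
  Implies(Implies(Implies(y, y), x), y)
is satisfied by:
  {y: True, x: False}
  {x: False, y: False}
  {x: True, y: True}


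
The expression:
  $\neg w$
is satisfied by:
  {w: False}


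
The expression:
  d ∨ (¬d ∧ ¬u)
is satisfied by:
  {d: True, u: False}
  {u: False, d: False}
  {u: True, d: True}


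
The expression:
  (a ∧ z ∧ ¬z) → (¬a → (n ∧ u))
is always true.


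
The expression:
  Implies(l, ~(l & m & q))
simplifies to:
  ~l | ~m | ~q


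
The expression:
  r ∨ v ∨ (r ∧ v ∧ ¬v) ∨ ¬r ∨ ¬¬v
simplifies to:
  True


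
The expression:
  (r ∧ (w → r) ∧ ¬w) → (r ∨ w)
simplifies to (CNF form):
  True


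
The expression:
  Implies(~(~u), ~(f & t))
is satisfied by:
  {u: False, t: False, f: False}
  {f: True, u: False, t: False}
  {t: True, u: False, f: False}
  {f: True, t: True, u: False}
  {u: True, f: False, t: False}
  {f: True, u: True, t: False}
  {t: True, u: True, f: False}


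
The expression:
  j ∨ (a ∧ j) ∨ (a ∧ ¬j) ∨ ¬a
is always true.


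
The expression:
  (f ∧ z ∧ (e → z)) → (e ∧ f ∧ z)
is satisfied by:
  {e: True, z: False, f: False}
  {e: False, z: False, f: False}
  {f: True, e: True, z: False}
  {f: True, e: False, z: False}
  {z: True, e: True, f: False}
  {z: True, e: False, f: False}
  {z: True, f: True, e: True}


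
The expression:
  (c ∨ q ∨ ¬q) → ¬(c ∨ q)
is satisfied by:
  {q: False, c: False}


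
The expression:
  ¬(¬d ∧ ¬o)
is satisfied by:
  {d: True, o: True}
  {d: True, o: False}
  {o: True, d: False}


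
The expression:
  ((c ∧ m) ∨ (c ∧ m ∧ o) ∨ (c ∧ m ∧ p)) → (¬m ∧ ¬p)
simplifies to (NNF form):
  ¬c ∨ ¬m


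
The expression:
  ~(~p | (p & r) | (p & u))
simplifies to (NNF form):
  p & ~r & ~u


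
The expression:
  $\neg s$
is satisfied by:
  {s: False}


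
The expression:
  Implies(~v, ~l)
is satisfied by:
  {v: True, l: False}
  {l: False, v: False}
  {l: True, v: True}


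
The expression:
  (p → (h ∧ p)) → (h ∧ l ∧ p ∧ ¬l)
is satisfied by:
  {p: True, h: False}


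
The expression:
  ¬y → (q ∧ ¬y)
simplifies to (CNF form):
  q ∨ y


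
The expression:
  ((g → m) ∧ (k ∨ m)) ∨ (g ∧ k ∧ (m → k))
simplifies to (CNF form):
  k ∨ m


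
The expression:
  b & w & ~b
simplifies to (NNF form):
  False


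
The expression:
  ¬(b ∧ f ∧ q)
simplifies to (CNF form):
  ¬b ∨ ¬f ∨ ¬q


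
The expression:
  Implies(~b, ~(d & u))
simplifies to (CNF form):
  b | ~d | ~u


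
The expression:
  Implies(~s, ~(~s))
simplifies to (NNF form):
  s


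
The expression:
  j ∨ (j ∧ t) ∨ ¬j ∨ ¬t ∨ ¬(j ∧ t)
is always true.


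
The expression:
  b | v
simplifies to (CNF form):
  b | v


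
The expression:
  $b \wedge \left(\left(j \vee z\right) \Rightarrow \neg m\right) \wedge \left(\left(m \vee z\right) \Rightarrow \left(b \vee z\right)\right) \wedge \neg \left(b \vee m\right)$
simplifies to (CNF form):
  $\text{False}$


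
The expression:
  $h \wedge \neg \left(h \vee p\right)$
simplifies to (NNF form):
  $\text{False}$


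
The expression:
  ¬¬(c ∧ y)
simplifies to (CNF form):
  c ∧ y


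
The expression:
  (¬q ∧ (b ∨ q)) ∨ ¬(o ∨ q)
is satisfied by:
  {b: True, q: False, o: False}
  {q: False, o: False, b: False}
  {b: True, o: True, q: False}


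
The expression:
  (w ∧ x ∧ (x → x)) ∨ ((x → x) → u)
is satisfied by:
  {x: True, u: True, w: True}
  {x: True, u: True, w: False}
  {u: True, w: True, x: False}
  {u: True, w: False, x: False}
  {x: True, w: True, u: False}


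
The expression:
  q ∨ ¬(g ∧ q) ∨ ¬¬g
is always true.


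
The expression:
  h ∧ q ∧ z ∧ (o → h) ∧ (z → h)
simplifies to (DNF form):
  h ∧ q ∧ z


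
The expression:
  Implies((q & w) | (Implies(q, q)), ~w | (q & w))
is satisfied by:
  {q: True, w: False}
  {w: False, q: False}
  {w: True, q: True}


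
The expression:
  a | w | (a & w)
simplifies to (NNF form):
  a | w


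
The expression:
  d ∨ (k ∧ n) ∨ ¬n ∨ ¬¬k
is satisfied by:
  {d: True, k: True, n: False}
  {d: True, k: False, n: False}
  {k: True, d: False, n: False}
  {d: False, k: False, n: False}
  {n: True, d: True, k: True}
  {n: True, d: True, k: False}
  {n: True, k: True, d: False}


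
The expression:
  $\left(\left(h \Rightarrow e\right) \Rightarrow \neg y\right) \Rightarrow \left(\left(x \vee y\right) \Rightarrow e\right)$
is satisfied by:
  {e: True, y: False, h: False, x: False}
  {x: True, e: True, y: False, h: False}
  {e: True, h: True, y: False, x: False}
  {x: True, e: True, h: True, y: False}
  {e: True, y: True, h: False, x: False}
  {e: True, x: True, y: True, h: False}
  {e: True, h: True, y: True, x: False}
  {x: True, e: True, h: True, y: True}
  {x: False, y: False, h: False, e: False}
  {h: True, x: False, y: False, e: False}
  {y: True, x: False, h: False, e: False}
  {x: True, y: True, h: False, e: False}


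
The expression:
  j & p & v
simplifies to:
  j & p & v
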